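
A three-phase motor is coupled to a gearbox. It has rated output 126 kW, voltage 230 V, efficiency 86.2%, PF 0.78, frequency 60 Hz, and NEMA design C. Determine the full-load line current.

470 A

P_out = 126 kW = 126000 W
P_in = P_out / η = 126000 / 0.862 = 146172 W
I_L = P_in / (√3·V_L·cosφ) = 146172 / (1.732 × 230 × 0.78) = 470 A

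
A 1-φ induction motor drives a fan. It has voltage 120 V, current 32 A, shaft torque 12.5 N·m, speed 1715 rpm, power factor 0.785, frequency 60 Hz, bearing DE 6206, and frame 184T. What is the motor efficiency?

74.5 %

ω = 2π × 1715/60 = 179.6 rad/s; P_out = τω = 12.5 × 179.6 = 2245 W
P_in = V·I·cosφ = 120 × 32 × 0.785 = 3014 W
η = P_out / P_in = 2245 / 3014 = 0.745 = 74.5%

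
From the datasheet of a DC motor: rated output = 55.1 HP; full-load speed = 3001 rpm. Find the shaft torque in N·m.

P_out = 55.1 × 746 = 41105 W
ω = 2π × 3001/60 = 314.3 rad/s
τ = P_out/ω = 41105/314.3 = 131 N·m

131 N·m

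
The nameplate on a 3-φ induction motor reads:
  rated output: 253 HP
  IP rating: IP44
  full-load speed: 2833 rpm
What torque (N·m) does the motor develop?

636 N·m

P_out = 253 × 746 = 188738 W
ω = 2π × 2833/60 = 296.7 rad/s
τ = P_out/ω = 188738/296.7 = 636 N·m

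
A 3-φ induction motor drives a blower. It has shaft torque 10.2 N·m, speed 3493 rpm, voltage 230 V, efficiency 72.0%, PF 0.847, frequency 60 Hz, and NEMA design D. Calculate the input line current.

ω = 2π×3493/60 = 365.8 rad/s; P_out = τω = 10.2 × 365.8 = 3731 W
P_in = P_out / η = 3731 / 0.720 = 5182 W
I_L = P_in / (√3·V_L·cosφ) = 5182 / (1.732 × 230 × 0.847) = 15.4 A

15.4 A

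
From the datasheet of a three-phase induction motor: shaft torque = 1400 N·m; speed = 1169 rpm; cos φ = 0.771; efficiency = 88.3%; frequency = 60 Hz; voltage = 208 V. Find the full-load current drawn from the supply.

ω = 2π×1169/60 = 122.4 rad/s; P_out = τω = 1400 × 122.4 = 171360 W
P_in = P_out / η = 171360 / 0.883 = 194066 W
I_L = P_in / (√3·V_L·cosφ) = 194066 / (1.732 × 208 × 0.771) = 699 A

699 A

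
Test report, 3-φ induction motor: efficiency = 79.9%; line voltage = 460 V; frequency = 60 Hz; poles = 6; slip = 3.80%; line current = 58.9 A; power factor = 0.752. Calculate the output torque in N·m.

233 N·m

P_in = √3·V·I·cosφ = 1.732 × 460 × 58.9 × 0.752 = 35289 W
P_out = η·P_in = 0.799 × 35289 = 28196 W
n_s = 120×60/6 = 1200 rpm; n = 1200×(1−0.038) = 1154 rpm
ω = 2π×1154/60 = 120.8 rad/s
τ = P_out/ω = 28196/120.8 = 233 N·m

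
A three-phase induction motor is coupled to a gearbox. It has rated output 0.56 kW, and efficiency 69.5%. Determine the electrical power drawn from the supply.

P_out = 560 W
P_in = P_out/η = 560/0.695 = 806 W = 0.806 kW

0.806 kW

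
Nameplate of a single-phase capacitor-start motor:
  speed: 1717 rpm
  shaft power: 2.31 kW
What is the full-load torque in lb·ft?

9.48 lb·ft

ω = 2π × 1717/60 = 179.8 rad/s
τ = P/ω = 2310/179.8 = 12.85 N·m
In lb·ft: 12.85/1.356 = 9.48 lb·ft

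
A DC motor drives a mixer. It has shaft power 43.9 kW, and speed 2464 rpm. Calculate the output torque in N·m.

170 N·m

ω = 2π × 2464/60 = 258 rad/s
τ = P/ω = 43900/258 = 170 N·m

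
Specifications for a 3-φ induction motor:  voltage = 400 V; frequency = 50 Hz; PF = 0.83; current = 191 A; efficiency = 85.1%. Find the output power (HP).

125 HP

P_in = √3·V·I·cosφ = 1.732 × 400 × 191 × 0.83 = 109830 W
P_out = η·P_in = 0.851 × 109830 = 93465 W
= 93465/746 = 125 HP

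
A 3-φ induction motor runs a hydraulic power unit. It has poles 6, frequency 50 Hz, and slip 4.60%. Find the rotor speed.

n_s = 120f/p = 120×50/6 = 1000 rpm
n = n_s(1 − s) = 1000 × (1 − 0.046) = 954 rpm

954 rpm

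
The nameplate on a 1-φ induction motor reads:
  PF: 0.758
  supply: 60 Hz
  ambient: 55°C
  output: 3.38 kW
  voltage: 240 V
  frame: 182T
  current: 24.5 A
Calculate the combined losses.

1080 W

P_in = V·I·cosφ = 240×24.5×0.758 = 4457 W
P_out = 3380 W
Losses = P_in − P_out = 4457 − 3380 = 1077 W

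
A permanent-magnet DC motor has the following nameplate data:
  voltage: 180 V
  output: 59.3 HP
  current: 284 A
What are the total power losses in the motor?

P_in = V·I = 180×284 = 51120 W
P_out = 59.3×746 = 44238 W
Losses = P_in − P_out = 51120 − 44238 = 6882 W

6880 W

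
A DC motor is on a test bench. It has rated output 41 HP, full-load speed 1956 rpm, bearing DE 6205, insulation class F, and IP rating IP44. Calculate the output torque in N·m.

149 N·m

P_out = 41 × 746 = 30586 W
ω = 2π × 1956/60 = 204.8 rad/s
τ = P_out/ω = 30586/204.8 = 149 N·m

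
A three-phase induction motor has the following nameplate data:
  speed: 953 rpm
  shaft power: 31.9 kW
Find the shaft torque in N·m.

320 N·m

ω = 2π × 953/60 = 99.8 rad/s
τ = P/ω = 31900/99.8 = 320 N·m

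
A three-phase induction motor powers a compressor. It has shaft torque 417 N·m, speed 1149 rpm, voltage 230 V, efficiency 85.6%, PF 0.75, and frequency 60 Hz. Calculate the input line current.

196 A

ω = 2π×1149/60 = 120.3 rad/s; P_out = τω = 417 × 120.3 = 50165 W
P_in = P_out / η = 50165 / 0.856 = 58604 W
I_L = P_in / (√3·V_L·cosφ) = 58604 / (1.732 × 230 × 0.75) = 196 A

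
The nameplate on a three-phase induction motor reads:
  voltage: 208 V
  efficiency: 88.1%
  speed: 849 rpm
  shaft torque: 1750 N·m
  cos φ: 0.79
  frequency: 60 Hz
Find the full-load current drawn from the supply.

621 A

ω = 2π×849/60 = 88.91 rad/s; P_out = τω = 1750 × 88.91 = 155593 W
P_in = P_out / η = 155593 / 0.881 = 176610 W
I_L = P_in / (√3·V_L·cosφ) = 176610 / (1.732 × 208 × 0.79) = 621 A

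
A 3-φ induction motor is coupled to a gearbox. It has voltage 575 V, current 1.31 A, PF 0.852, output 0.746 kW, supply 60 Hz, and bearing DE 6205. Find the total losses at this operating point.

P_in = √3·V·I·cosφ = 1.732×575×1.31×0.852 = 1112 W
P_out = 746 W
Losses = P_in − P_out = 1112 − 746 = 366 W

366 W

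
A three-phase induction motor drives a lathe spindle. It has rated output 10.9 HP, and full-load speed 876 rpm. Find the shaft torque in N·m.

P_out = 10.9 × 746 = 8131 W
ω = 2π × 876/60 = 91.73 rad/s
τ = P_out/ω = 8131/91.73 = 88.6 N·m

88.6 N·m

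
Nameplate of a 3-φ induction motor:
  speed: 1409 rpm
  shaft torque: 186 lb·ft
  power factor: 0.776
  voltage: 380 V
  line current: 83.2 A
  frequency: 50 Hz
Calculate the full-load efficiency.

87.6 %

τ = 186 lb·ft × 1.356 = 252.2 N·m
ω = 2π × 1409/60 = 147.6 rad/s; P_out = τω = 252.2 × 147.6 = 37225 W
P_in = √3·V_L·I_L·cosφ = 1.732 × 380 × 83.2 × 0.776 = 42493 W
η = P_out / P_in = 37225 / 42493 = 0.876 = 87.6%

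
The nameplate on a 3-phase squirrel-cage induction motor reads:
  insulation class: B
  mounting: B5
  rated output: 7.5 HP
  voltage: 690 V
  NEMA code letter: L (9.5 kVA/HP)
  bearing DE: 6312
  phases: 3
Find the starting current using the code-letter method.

S_LR = 9.5 × 7.5 = 71.25 kVA
I_LR = S_LR/(√3·V_L) = 71250/(1.732×690) = 59.6 A

59.6 A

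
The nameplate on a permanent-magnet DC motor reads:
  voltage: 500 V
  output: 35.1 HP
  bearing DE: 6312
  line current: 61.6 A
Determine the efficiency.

85.0 %

P_out = 35.1 × 746 = 26185 W
P_in = V·I = 500 × 61.6 = 30800 W
η = P_out / P_in = 26185 / 30800 = 0.850 = 85.0%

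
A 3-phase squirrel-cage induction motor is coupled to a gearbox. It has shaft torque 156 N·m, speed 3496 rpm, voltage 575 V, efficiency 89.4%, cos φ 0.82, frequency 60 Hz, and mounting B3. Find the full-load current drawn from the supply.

78.2 A

ω = 2π×3496/60 = 366.1 rad/s; P_out = τω = 156 × 366.1 = 57112 W
P_in = P_out / η = 57112 / 0.894 = 63884 W
I_L = P_in / (√3·V_L·cosφ) = 63884 / (1.732 × 575 × 0.82) = 78.2 A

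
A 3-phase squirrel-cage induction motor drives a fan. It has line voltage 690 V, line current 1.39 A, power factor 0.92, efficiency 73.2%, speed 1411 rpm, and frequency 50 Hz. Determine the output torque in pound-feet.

5.58 lb·ft

P_in = √3·V·I·cosφ = 1.732 × 690 × 1.39 × 0.92 = 1528 W
P_out = η·P_in = 0.732 × 1528 = 1118 W
n = 1411 rpm
ω = 2π×1411/60 = 147.8 rad/s
τ = P_out/ω = 1118/147.8 = 7.564 N·m
In lb·ft: 7.564/1.356 = 5.58 lb·ft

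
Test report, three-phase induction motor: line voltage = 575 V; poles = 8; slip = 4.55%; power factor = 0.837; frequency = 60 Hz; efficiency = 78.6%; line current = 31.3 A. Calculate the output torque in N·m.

P_in = √3·V·I·cosφ = 1.732 × 575 × 31.3 × 0.837 = 26091 W
P_out = η·P_in = 0.786 × 26091 = 20508 W
n_s = 120×60/8 = 900 rpm; n = 900×(1−0.0455) = 859 rpm
ω = 2π×859/60 = 89.95 rad/s
τ = P_out/ω = 20508/89.95 = 228 N·m

228 N·m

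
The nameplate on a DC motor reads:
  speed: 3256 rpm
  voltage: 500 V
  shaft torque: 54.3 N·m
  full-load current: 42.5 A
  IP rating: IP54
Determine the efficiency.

87.1 %

ω = 2π × 3256/60 = 341 rad/s; P_out = τω = 54.3 × 341 = 18516 W
P_in = V·I = 500 × 42.5 = 21250 W
η = P_out / P_in = 18516 / 21250 = 0.871 = 87.1%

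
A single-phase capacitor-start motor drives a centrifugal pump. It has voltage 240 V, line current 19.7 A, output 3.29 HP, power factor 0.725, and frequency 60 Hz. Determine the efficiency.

71.6 %

P_out = 3.29 × 746 = 2454 W
P_in = V·I·cosφ = 240 × 19.7 × 0.725 = 3428 W
η = P_out / P_in = 2454 / 3428 = 0.716 = 71.6%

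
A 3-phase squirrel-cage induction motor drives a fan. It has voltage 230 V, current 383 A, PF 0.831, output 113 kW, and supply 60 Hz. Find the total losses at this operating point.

P_in = √3·V·I·cosφ = 1.732×230×383×0.831 = 126787 W
P_out = 113000 W
Losses = P_in − P_out = 126787 − 113000 = 13787 W

13800 W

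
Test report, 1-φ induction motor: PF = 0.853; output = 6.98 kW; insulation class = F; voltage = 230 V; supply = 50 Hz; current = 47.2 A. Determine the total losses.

P_in = V·I·cosφ = 230×47.2×0.853 = 9260 W
P_out = 6980 W
Losses = P_in − P_out = 9260 − 6980 = 2280 W

2.28 kW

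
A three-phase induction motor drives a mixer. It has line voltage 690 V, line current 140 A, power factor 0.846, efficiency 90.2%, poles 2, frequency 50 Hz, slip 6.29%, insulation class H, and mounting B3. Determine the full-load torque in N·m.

P_in = √3·V·I·cosφ = 1.732 × 690 × 140 × 0.846 = 141545 W
P_out = η·P_in = 0.902 × 141545 = 127674 W
n_s = 120×50/2 = 3000 rpm; n = 3000×(1−0.0629) = 2811 rpm
ω = 2π×2811/60 = 294.4 rad/s
τ = P_out/ω = 127674/294.4 = 434 N·m

434 N·m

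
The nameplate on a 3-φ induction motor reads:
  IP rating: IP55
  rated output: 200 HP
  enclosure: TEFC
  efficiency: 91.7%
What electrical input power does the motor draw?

163 kW

P_out = 200 × 746 = 149200 W
P_in = P_out/η = 149200/0.917 = 162704 W = 163 kW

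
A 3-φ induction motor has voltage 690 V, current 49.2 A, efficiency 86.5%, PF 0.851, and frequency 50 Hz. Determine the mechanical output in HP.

P_in = √3·V·I·cosφ = 1.732 × 690 × 49.2 × 0.851 = 50037 W
P_out = η·P_in = 0.865 × 50037 = 43282 W
= 43282/746 = 58 HP

58 HP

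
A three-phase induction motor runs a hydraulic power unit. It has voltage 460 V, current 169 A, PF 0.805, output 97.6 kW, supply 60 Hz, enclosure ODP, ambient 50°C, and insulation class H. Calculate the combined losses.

10800 W

P_in = √3·V·I·cosφ = 1.732×460×169×0.805 = 108390 W
P_out = 97600 W
Losses = P_in − P_out = 108390 − 97600 = 10790 W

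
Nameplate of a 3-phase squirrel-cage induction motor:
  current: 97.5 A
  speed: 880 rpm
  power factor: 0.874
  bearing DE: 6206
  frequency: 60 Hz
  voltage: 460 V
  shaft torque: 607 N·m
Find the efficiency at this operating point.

ω = 2π × 880/60 = 92.15 rad/s; P_out = τω = 607 × 92.15 = 55935 W
P_in = √3·V_L·I_L·cosφ = 1.732 × 460 × 97.5 × 0.874 = 67892 W
η = P_out / P_in = 55935 / 67892 = 0.824 = 82.4%

82.4 %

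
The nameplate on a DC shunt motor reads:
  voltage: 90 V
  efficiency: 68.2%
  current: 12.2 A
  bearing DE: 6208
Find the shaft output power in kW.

0.749 kW

P_in = V·I = 90 × 12.2 = 1098 W
P_out = η·P_in = 0.682 × 1098 = 749 W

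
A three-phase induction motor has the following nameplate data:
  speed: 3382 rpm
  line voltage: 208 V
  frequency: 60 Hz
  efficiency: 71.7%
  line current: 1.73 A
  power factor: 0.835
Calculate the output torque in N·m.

P_in = √3·V·I·cosφ = 1.732 × 208 × 1.73 × 0.835 = 520 W
P_out = η·P_in = 0.717 × 520 = 373 W
n = 3382 rpm
ω = 2π×3382/60 = 354.2 rad/s
τ = P_out/ω = 373/354.2 = 1.05 N·m

1.05 N·m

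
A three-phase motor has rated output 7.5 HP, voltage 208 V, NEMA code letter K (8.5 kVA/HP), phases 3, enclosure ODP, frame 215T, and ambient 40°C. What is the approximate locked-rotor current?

177 A

S_LR = 8.5 × 7.5 = 63.75 kVA
I_LR = S_LR/(√3·V_L) = 63750/(1.732×208) = 177 A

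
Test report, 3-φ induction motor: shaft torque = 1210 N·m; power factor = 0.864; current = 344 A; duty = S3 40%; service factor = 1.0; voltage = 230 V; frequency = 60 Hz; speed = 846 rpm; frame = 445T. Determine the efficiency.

90.5 %

ω = 2π × 846/60 = 88.59 rad/s; P_out = τω = 1210 × 88.59 = 107194 W
P_in = √3·V_L·I_L·cosφ = 1.732 × 230 × 344 × 0.864 = 118399 W
η = P_out / P_in = 107194 / 118399 = 0.905 = 90.5%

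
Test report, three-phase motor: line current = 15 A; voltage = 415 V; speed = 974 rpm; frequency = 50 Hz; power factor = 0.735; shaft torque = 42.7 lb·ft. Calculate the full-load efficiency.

τ = 42.7 lb·ft × 1.356 = 57.9 N·m
ω = 2π × 974/60 = 102 rad/s; P_out = τω = 57.9 × 102 = 5906 W
P_in = √3·V_L·I_L·cosφ = 1.732 × 415 × 15 × 0.735 = 7925 W
η = P_out / P_in = 5906 / 7925 = 0.745 = 74.5%

74.5 %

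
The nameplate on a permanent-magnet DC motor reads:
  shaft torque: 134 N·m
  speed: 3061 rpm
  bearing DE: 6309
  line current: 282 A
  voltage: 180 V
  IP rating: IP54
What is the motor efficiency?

84.6 %

ω = 2π × 3061/60 = 320.5 rad/s; P_out = τω = 134 × 320.5 = 42947 W
P_in = V·I = 180 × 282 = 50760 W
η = P_out / P_in = 42947 / 50760 = 0.846 = 84.6%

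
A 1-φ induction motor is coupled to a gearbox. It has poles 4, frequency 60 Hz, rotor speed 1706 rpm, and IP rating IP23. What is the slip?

n_s = 120f/p = 120×60/4 = 1800 rpm
s = (n_s − n)/n_s = (1800 − 1706)/1800 = 0.0522

5.22 %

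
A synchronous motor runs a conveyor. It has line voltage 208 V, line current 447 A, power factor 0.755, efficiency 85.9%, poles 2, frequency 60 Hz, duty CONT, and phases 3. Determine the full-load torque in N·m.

277 N·m

P_in = √3·V·I·cosφ = 1.732 × 208 × 447 × 0.755 = 121581 W
P_out = η·P_in = 0.859 × 121581 = 104438 W
n = n_s = 120×60/2 = 3600 rpm (synchronous)
ω = 2π×3600/60 = 377 rad/s
τ = P_out/ω = 104438/377 = 277 N·m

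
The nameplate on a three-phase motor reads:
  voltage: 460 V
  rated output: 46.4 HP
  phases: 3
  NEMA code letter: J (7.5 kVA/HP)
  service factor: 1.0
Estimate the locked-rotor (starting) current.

S_LR = 7.5 × 46.4 = 348 kVA
I_LR = S_LR/(√3·V_L) = 348000/(1.732×460) = 437 A

437 A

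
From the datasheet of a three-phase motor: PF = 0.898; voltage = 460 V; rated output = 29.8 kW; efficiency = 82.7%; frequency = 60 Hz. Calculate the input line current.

50.4 A

P_out = 29.8 kW = 29800 W
P_in = P_out / η = 29800 / 0.827 = 36034 W
I_L = P_in / (√3·V_L·cosφ) = 36034 / (1.732 × 460 × 0.898) = 50.4 A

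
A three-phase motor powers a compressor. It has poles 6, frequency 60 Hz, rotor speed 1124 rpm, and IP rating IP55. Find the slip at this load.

n_s = 120f/p = 120×60/6 = 1200 rpm
s = (n_s − n)/n_s = (1200 − 1124)/1200 = 0.0633

6.33 %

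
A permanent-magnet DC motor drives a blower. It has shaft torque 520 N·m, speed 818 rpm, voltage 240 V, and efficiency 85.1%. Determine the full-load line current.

ω = 2π×818/60 = 85.66 rad/s; P_out = τω = 520 × 85.66 = 44543 W
P_in = P_out / η = 44543 / 0.851 = 52342 W
I = P_in / V = 52342 / 240 = 218 A

218 A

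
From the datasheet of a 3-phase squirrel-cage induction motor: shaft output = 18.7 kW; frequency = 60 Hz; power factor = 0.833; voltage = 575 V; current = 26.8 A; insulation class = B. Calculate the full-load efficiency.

P_out = 18.7 kW = 18700 W
P_in = √3·V_L·I_L·cosφ = 1.732 × 575 × 26.8 × 0.833 = 22233 W
η = P_out / P_in = 18700 / 22233 = 0.841 = 84.1%

84.1 %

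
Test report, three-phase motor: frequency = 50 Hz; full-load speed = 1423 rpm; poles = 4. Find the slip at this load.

5.1 %

n_s = 120f/p = 120×50/4 = 1500 rpm
s = (n_s − n)/n_s = (1500 − 1423)/1500 = 0.0513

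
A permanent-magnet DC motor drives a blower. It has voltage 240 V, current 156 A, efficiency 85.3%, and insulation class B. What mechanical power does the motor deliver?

31.9 kW

P_in = V·I = 240 × 156 = 37440 W
P_out = η·P_in = 0.853 × 37440 = 31936 W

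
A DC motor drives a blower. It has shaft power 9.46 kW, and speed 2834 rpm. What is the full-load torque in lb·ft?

23.5 lb·ft

ω = 2π × 2834/60 = 296.8 rad/s
τ = P/ω = 9460/296.8 = 31.87 N·m
In lb·ft: 31.87/1.356 = 23.5 lb·ft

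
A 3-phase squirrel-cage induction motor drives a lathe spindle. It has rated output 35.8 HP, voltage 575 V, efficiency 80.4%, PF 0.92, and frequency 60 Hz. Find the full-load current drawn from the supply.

36.3 A

P_out = 35.8 × 746 = 26707 W
P_in = P_out / η = 26707 / 0.804 = 33218 W
I_L = P_in / (√3·V_L·cosφ) = 33218 / (1.732 × 575 × 0.92) = 36.3 A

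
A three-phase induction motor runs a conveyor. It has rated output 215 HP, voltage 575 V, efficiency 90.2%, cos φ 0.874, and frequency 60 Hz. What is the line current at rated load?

P_out = 215 × 746 = 160390 W
P_in = P_out / η = 160390 / 0.902 = 177816 W
I_L = P_in / (√3·V_L·cosφ) = 177816 / (1.732 × 575 × 0.874) = 204 A

204 A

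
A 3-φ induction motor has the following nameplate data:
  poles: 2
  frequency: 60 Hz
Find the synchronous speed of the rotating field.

3600 rpm

n_s = 120f/p = 120×60/2 = 3600 rpm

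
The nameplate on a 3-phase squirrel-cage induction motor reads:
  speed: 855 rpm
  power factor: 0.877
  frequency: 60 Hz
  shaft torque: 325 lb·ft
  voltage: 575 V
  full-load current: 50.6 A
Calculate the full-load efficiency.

89.3 %

τ = 325 lb·ft × 1.356 = 440.7 N·m
ω = 2π × 855/60 = 89.54 rad/s; P_out = τω = 440.7 × 89.54 = 39460 W
P_in = √3·V_L·I_L·cosφ = 1.732 × 575 × 50.6 × 0.877 = 44194 W
η = P_out / P_in = 39460 / 44194 = 0.893 = 89.3%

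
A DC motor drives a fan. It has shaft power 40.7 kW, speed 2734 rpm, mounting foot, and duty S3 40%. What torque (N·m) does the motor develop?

ω = 2π × 2734/60 = 286.3 rad/s
τ = P/ω = 40700/286.3 = 142 N·m

142 N·m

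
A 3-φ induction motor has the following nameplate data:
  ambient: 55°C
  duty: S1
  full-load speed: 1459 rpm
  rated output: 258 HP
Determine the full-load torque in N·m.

P_out = 258 × 746 = 192468 W
ω = 2π × 1459/60 = 152.8 rad/s
τ = P_out/ω = 192468/152.8 = 1260 N·m

1260 N·m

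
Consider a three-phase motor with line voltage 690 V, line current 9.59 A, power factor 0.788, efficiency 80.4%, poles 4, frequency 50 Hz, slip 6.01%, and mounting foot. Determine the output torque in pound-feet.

P_in = √3·V·I·cosφ = 1.732 × 690 × 9.59 × 0.788 = 9031 W
P_out = η·P_in = 0.804 × 9031 = 7261 W
n_s = 120×50/4 = 1500 rpm; n = 1500×(1−0.0601) = 1410 rpm
ω = 2π×1410/60 = 147.7 rad/s
τ = P_out/ω = 7261/147.7 = 49.16 N·m
In lb·ft: 49.16/1.356 = 36.3 lb·ft

36.3 lb·ft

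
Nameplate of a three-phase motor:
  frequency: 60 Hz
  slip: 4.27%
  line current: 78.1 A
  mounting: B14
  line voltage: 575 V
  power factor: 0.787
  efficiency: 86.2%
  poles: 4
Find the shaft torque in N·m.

292 N·m

P_in = √3·V·I·cosφ = 1.732 × 575 × 78.1 × 0.787 = 61213 W
P_out = η·P_in = 0.862 × 61213 = 52766 W
n_s = 120×60/4 = 1800 rpm; n = 1800×(1−0.0427) = 1723 rpm
ω = 2π×1723/60 = 180.4 rad/s
τ = P_out/ω = 52766/180.4 = 292 N·m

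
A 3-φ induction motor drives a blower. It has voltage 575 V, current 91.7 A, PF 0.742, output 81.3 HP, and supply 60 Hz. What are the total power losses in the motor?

7.11 kW

P_in = √3·V·I·cosφ = 1.732×575×91.7×0.742 = 67762 W
P_out = 81.3×746 = 60650 W
Losses = P_in − P_out = 67762 − 60650 = 7112 W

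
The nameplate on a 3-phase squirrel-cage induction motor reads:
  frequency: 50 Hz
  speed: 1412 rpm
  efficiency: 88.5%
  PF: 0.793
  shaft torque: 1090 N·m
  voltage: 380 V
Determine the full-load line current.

349 A

ω = 2π×1412/60 = 147.9 rad/s; P_out = τω = 1090 × 147.9 = 161211 W
P_in = P_out / η = 161211 / 0.885 = 182159 W
I_L = P_in / (√3·V_L·cosφ) = 182159 / (1.732 × 380 × 0.793) = 349 A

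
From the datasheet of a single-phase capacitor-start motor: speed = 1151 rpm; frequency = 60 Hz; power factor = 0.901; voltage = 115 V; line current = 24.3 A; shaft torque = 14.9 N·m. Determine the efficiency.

71.3 %

ω = 2π × 1151/60 = 120.5 rad/s; P_out = τω = 14.9 × 120.5 = 1795 W
P_in = V·I·cosφ = 115 × 24.3 × 0.901 = 2518 W
η = P_out / P_in = 1795 / 2518 = 0.713 = 71.3%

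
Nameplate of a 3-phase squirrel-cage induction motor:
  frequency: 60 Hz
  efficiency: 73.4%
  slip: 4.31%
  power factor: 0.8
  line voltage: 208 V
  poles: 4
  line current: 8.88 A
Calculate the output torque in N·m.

P_in = √3·V·I·cosφ = 1.732 × 208 × 8.88 × 0.8 = 2559 W
P_out = η·P_in = 0.734 × 2559 = 1878 W
n_s = 120×60/4 = 1800 rpm; n = 1800×(1−0.0431) = 1722 rpm
ω = 2π×1722/60 = 180.3 rad/s
τ = P_out/ω = 1878/180.3 = 10.4 N·m

10.4 N·m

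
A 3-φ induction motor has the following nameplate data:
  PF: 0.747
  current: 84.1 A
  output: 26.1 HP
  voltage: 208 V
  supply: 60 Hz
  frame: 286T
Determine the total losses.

3.16 kW

P_in = √3·V·I·cosφ = 1.732×208×84.1×0.747 = 22632 W
P_out = 26.1×746 = 19471 W
Losses = P_in − P_out = 22632 − 19471 = 3161 W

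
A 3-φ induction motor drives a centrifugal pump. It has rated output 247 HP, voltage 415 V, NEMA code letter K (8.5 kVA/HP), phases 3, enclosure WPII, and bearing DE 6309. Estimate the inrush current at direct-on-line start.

S_LR = 8.5 × 247 = 2099.5 kVA
I_LR = S_LR/(√3·V_L) = 2099500/(1.732×415) = 2920 A

2920 A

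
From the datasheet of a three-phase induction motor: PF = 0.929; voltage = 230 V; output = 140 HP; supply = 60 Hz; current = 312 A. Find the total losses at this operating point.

11000 W

P_in = √3·V·I·cosφ = 1.732×230×312×0.929 = 115464 W
P_out = 140×746 = 104440 W
Losses = P_in − P_out = 115464 − 104440 = 11024 W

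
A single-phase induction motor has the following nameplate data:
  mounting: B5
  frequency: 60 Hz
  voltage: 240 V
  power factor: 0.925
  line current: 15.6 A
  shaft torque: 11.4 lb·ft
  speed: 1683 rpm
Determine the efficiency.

78.7 %

τ = 11.4 lb·ft × 1.356 = 15.46 N·m
ω = 2π × 1683/60 = 176.2 rad/s; P_out = τω = 15.46 × 176.2 = 2724 W
P_in = V·I·cosφ = 240 × 15.6 × 0.925 = 3463 W
η = P_out / P_in = 2724 / 3463 = 0.787 = 78.7%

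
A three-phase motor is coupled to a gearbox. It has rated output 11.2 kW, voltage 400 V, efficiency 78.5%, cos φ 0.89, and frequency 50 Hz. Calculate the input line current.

23.1 A

P_out = 11.2 kW = 11200 W
P_in = P_out / η = 11200 / 0.785 = 14268 W
I_L = P_in / (√3·V_L·cosφ) = 14268 / (1.732 × 400 × 0.89) = 23.1 A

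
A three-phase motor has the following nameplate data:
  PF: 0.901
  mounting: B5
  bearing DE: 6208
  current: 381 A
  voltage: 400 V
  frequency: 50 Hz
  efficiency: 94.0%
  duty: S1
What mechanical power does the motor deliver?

P_in = √3·V·I·cosφ = 1.732 × 400 × 381 × 0.901 = 237825 W
P_out = η·P_in = 0.94 × 237825 = 223556 W

224 kW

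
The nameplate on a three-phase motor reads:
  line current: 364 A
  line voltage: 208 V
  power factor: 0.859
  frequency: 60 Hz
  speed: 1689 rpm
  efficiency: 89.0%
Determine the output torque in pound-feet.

418 lb·ft

P_in = √3·V·I·cosφ = 1.732 × 208 × 364 × 0.859 = 112643 W
P_out = η·P_in = 0.89 × 112643 = 100252 W
n = 1689 rpm
ω = 2π×1689/60 = 176.9 rad/s
τ = P_out/ω = 100252/176.9 = 566.7 N·m
In lb·ft: 566.7/1.356 = 418 lb·ft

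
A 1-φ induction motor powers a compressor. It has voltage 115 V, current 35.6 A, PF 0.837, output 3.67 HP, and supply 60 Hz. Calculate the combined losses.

689 W

P_in = V·I·cosφ = 115×35.6×0.837 = 3427 W
P_out = 3.67×746 = 2738 W
Losses = P_in − P_out = 3427 − 2738 = 689 W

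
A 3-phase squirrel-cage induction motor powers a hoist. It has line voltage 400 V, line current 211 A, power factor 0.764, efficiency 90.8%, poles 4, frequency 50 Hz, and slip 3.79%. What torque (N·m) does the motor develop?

671 N·m

P_in = √3·V·I·cosφ = 1.732 × 400 × 211 × 0.764 = 111682 W
P_out = η·P_in = 0.908 × 111682 = 101407 W
n_s = 120×50/4 = 1500 rpm; n = 1500×(1−0.0379) = 1443 rpm
ω = 2π×1443/60 = 151.1 rad/s
τ = P_out/ω = 101407/151.1 = 671 N·m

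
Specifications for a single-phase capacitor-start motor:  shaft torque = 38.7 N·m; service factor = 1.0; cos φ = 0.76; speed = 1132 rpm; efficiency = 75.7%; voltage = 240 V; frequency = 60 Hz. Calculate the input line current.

33.2 A

ω = 2π×1132/60 = 118.5 rad/s; P_out = τω = 38.7 × 118.5 = 4586 W
P_in = P_out / η = 4586 / 0.757 = 6058 W
I = P_in / (V·cosφ) = 6058 / (240 × 0.76) = 33.2 A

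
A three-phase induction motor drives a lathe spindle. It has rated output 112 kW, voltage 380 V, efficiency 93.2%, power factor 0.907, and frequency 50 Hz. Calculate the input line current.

P_out = 112 kW = 112000 W
P_in = P_out / η = 112000 / 0.932 = 120172 W
I_L = P_in / (√3·V_L·cosφ) = 120172 / (1.732 × 380 × 0.907) = 201 A

201 A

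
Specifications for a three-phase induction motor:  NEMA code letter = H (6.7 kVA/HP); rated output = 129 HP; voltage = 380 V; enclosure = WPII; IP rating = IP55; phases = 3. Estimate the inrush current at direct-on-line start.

S_LR = 6.7 × 129 = 864.3 kVA
I_LR = S_LR/(√3·V_L) = 864300/(1.732×380) = 1310 A

1310 A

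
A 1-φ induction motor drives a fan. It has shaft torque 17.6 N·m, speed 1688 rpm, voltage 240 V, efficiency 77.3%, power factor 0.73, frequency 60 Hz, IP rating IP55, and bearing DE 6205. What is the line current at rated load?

ω = 2π×1688/60 = 176.8 rad/s; P_out = τω = 17.6 × 176.8 = 3112 W
P_in = P_out / η = 3112 / 0.773 = 4026 W
I = P_in / (V·cosφ) = 4026 / (240 × 0.73) = 23 A

23 A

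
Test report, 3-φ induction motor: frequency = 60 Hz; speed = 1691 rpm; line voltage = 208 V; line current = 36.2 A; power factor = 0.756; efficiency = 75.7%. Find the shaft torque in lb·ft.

31.1 lb·ft

P_in = √3·V·I·cosφ = 1.732 × 208 × 36.2 × 0.756 = 9859 W
P_out = η·P_in = 0.757 × 9859 = 7463 W
n = 1691 rpm
ω = 2π×1691/60 = 177.1 rad/s
τ = P_out/ω = 7463/177.1 = 42.14 N·m
In lb·ft: 42.14/1.356 = 31.1 lb·ft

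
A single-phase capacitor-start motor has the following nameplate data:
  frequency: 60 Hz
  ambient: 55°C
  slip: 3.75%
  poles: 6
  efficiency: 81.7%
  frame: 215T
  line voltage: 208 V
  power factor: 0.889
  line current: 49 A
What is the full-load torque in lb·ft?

45.1 lb·ft

P_in = V·I·cosφ = 208 × 49 × 0.889 = 9061 W
P_out = η·P_in = 0.817 × 9061 = 7403 W
n_s = 120×60/6 = 1200 rpm; n = 1200×(1−0.0375) = 1155 rpm
ω = 2π×1155/60 = 121 rad/s
τ = P_out/ω = 7403/121 = 61.18 N·m
In lb·ft: 61.18/1.356 = 45.1 lb·ft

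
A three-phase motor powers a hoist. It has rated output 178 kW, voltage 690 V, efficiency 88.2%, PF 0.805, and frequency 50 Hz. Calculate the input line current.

P_out = 178 kW = 178000 W
P_in = P_out / η = 178000 / 0.882 = 201814 W
I_L = P_in / (√3·V_L·cosφ) = 201814 / (1.732 × 690 × 0.805) = 210 A

210 A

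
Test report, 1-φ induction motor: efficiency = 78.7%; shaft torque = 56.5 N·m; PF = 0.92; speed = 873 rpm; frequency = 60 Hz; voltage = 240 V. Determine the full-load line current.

ω = 2π×873/60 = 91.42 rad/s; P_out = τω = 56.5 × 91.42 = 5165 W
P_in = P_out / η = 5165 / 0.787 = 6563 W
I = P_in / (V·cosφ) = 6563 / (240 × 0.92) = 29.7 A

29.7 A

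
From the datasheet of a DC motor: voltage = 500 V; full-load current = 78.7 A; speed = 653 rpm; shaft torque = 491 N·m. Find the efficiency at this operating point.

ω = 2π × 653/60 = 68.38 rad/s; P_out = τω = 491 × 68.38 = 33575 W
P_in = V·I = 500 × 78.7 = 39350 W
η = P_out / P_in = 33575 / 39350 = 0.853 = 85.3%

85.3 %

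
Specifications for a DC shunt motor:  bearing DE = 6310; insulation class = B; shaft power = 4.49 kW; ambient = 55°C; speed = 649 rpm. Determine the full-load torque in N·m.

ω = 2π × 649/60 = 67.96 rad/s
τ = P/ω = 4490/67.96 = 66.1 N·m

66.1 N·m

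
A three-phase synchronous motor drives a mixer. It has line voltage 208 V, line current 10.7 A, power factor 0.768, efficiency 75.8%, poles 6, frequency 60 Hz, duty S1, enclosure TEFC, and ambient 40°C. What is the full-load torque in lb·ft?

P_in = √3·V·I·cosφ = 1.732 × 208 × 10.7 × 0.768 = 2960 W
P_out = η·P_in = 0.758 × 2960 = 2244 W
n = n_s = 120×60/6 = 1200 rpm (synchronous)
ω = 2π×1200/60 = 125.7 rad/s
τ = P_out/ω = 2244/125.7 = 17.85 N·m
In lb·ft: 17.85/1.356 = 13.2 lb·ft

13.2 lb·ft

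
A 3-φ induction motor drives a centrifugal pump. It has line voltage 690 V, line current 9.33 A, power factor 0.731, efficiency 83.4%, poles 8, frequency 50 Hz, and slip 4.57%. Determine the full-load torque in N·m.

90.7 N·m

P_in = √3·V·I·cosφ = 1.732 × 690 × 9.33 × 0.731 = 8151 W
P_out = η·P_in = 0.834 × 8151 = 6798 W
n_s = 120×50/8 = 750 rpm; n = 750×(1−0.0457) = 716 rpm
ω = 2π×716/60 = 74.98 rad/s
τ = P_out/ω = 6798/74.98 = 90.7 N·m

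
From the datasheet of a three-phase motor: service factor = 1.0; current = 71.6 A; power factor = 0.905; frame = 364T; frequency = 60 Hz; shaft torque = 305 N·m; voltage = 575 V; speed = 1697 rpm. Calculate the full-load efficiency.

84.0 %

ω = 2π × 1697/60 = 177.7 rad/s; P_out = τω = 305 × 177.7 = 54199 W
P_in = √3·V_L·I_L·cosφ = 1.732 × 575 × 71.6 × 0.905 = 64532 W
η = P_out / P_in = 54199 / 64532 = 0.840 = 84.0%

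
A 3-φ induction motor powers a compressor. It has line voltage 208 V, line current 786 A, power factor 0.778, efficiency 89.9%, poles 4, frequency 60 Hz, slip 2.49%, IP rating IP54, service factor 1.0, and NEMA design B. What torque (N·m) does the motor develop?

1080 N·m

P_in = √3·V·I·cosφ = 1.732 × 208 × 786 × 0.778 = 220299 W
P_out = η·P_in = 0.899 × 220299 = 198049 W
n_s = 120×60/4 = 1800 rpm; n = 1800×(1−0.0249) = 1755 rpm
ω = 2π×1755/60 = 183.8 rad/s
τ = P_out/ω = 198049/183.8 = 1080 N·m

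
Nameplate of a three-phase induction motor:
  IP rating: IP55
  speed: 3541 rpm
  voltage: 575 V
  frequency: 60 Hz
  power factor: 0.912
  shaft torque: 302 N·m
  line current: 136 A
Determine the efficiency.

90.7 %

ω = 2π × 3541/60 = 370.8 rad/s; P_out = τω = 302 × 370.8 = 111982 W
P_in = √3·V_L·I_L·cosφ = 1.732 × 575 × 136 × 0.912 = 123523 W
η = P_out / P_in = 111982 / 123523 = 0.907 = 90.7%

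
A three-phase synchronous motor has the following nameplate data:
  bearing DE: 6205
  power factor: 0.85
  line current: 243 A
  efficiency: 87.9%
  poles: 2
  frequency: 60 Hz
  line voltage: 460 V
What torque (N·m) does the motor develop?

384 N·m

P_in = √3·V·I·cosφ = 1.732 × 460 × 243 × 0.85 = 164563 W
P_out = η·P_in = 0.879 × 164563 = 144651 W
n = n_s = 120×60/2 = 3600 rpm (synchronous)
ω = 2π×3600/60 = 377 rad/s
τ = P_out/ω = 144651/377 = 384 N·m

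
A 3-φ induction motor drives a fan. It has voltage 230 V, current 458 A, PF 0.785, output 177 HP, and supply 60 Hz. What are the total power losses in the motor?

11200 W

P_in = √3·V·I·cosφ = 1.732×230×458×0.785 = 143222 W
P_out = 177×746 = 132042 W
Losses = P_in − P_out = 143222 − 132042 = 11180 W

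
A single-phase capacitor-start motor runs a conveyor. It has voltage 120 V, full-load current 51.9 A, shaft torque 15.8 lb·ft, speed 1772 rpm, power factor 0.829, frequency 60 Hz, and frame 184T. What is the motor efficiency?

τ = 15.8 lb·ft × 1.356 = 21.42 N·m
ω = 2π × 1772/60 = 185.6 rad/s; P_out = τω = 21.42 × 185.6 = 3976 W
P_in = V·I·cosφ = 120 × 51.9 × 0.829 = 5163 W
η = P_out / P_in = 3976 / 5163 = 0.770 = 77.0%

77.0 %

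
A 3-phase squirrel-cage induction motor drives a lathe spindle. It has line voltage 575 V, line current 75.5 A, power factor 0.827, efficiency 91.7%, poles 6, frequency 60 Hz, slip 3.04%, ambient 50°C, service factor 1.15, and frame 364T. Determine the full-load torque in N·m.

468 N·m

P_in = √3·V·I·cosφ = 1.732 × 575 × 75.5 × 0.827 = 62183 W
P_out = η·P_in = 0.917 × 62183 = 57022 W
n_s = 120×60/6 = 1200 rpm; n = 1200×(1−0.0304) = 1164 rpm
ω = 2π×1164/60 = 121.9 rad/s
τ = P_out/ω = 57022/121.9 = 468 N·m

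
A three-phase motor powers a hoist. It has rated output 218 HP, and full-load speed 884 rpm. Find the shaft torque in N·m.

P_out = 218 × 746 = 162628 W
ω = 2π × 884/60 = 92.57 rad/s
τ = P_out/ω = 162628/92.57 = 1760 N·m

1760 N·m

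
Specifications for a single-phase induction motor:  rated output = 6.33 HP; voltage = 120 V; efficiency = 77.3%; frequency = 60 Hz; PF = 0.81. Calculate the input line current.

P_out = 6.33 × 746 = 4722 W
P_in = P_out / η = 4722 / 0.773 = 6109 W
I = P_in / (V·cosφ) = 6109 / (120 × 0.81) = 62.8 A

62.8 A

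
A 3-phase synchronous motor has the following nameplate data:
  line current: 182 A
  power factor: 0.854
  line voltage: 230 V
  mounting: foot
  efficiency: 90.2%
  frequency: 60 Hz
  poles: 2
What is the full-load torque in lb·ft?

P_in = √3·V·I·cosφ = 1.732 × 230 × 182 × 0.854 = 61916 W
P_out = η·P_in = 0.902 × 61916 = 55848 W
n = n_s = 120×60/2 = 3600 rpm (synchronous)
ω = 2π×3600/60 = 377 rad/s
τ = P_out/ω = 55848/377 = 148.1 N·m
In lb·ft: 148.1/1.356 = 109 lb·ft

109 lb·ft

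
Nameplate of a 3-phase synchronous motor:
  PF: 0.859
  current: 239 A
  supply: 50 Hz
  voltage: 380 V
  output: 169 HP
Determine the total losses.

9050 W

P_in = √3·V·I·cosφ = 1.732×380×239×0.859 = 135121 W
P_out = 169×746 = 126074 W
Losses = P_in − P_out = 135121 − 126074 = 9047 W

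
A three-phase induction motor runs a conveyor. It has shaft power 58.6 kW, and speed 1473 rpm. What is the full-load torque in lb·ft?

280 lb·ft

ω = 2π × 1473/60 = 154.3 rad/s
τ = P/ω = 58600/154.3 = 379.8 N·m
In lb·ft: 379.8/1.356 = 280 lb·ft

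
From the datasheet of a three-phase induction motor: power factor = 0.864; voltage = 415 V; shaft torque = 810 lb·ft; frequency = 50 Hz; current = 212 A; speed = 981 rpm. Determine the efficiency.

τ = 810 lb·ft × 1.356 = 1098 N·m
ω = 2π × 981/60 = 102.7 rad/s; P_out = τω = 1098 × 102.7 = 112765 W
P_in = √3·V_L·I_L·cosφ = 1.732 × 415 × 212 × 0.864 = 131657 W
η = P_out / P_in = 112765 / 131657 = 0.857 = 85.7%

85.7 %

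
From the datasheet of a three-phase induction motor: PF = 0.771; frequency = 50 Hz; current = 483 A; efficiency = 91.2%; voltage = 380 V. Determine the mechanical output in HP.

P_in = √3·V·I·cosφ = 1.732 × 380 × 483 × 0.771 = 245094 W
P_out = η·P_in = 0.912 × 245094 = 223526 W
= 223526/746 = 300 HP

300 HP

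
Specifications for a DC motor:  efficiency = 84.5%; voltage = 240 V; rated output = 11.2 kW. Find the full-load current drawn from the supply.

55.2 A

P_out = 11.2 kW = 11200 W
P_in = P_out / η = 11200 / 0.845 = 13254 W
I = P_in / V = 13254 / 240 = 55.2 A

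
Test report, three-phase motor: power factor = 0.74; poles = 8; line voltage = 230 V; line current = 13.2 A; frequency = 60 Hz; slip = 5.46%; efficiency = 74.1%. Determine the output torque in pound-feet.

23.9 lb·ft

P_in = √3·V·I·cosφ = 1.732 × 230 × 13.2 × 0.74 = 3891 W
P_out = η·P_in = 0.741 × 3891 = 2883 W
n_s = 120×60/8 = 900 rpm; n = 900×(1−0.0546) = 851 rpm
ω = 2π×851/60 = 89.12 rad/s
τ = P_out/ω = 2883/89.12 = 32.35 N·m
In lb·ft: 32.35/1.356 = 23.9 lb·ft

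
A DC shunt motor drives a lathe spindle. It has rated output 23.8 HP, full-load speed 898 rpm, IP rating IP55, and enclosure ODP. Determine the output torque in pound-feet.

P_out = 23.8 × 746 = 17755 W
ω = 2π × 898/60 = 94.04 rad/s
τ = P_out/ω = 17755/94.04 = 188.8 N·m
In lb·ft: 188.8/1.356 = 139 lb·ft

139 lb·ft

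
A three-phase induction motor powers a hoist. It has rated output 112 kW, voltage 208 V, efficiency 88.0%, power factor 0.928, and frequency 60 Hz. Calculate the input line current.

P_out = 112 kW = 112000 W
P_in = P_out / η = 112000 / 0.880 = 127273 W
I_L = P_in / (√3·V_L·cosφ) = 127273 / (1.732 × 208 × 0.928) = 381 A

381 A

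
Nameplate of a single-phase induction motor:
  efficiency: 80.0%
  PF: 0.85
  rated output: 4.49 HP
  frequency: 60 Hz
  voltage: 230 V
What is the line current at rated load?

21.4 A

P_out = 4.49 × 746 = 3350 W
P_in = P_out / η = 3350 / 0.800 = 4188 W
I = P_in / (V·cosφ) = 4188 / (230 × 0.85) = 21.4 A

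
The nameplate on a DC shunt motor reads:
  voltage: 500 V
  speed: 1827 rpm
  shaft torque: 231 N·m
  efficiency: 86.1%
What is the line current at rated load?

103 A

ω = 2π×1827/60 = 191.3 rad/s; P_out = τω = 231 × 191.3 = 44190 W
P_in = P_out / η = 44190 / 0.861 = 51324 W
I = P_in / V = 51324 / 500 = 103 A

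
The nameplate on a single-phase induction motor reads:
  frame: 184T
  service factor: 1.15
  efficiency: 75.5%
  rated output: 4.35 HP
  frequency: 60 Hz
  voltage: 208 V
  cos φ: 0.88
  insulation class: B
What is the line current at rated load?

P_out = 4.35 × 746 = 3245 W
P_in = P_out / η = 3245 / 0.755 = 4298 W
I = P_in / (V·cosφ) = 4298 / (208 × 0.88) = 23.5 A

23.5 A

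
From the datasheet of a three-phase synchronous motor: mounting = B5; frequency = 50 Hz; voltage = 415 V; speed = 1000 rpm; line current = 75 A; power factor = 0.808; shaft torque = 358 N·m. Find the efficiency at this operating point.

ω = 2π × 1000/60 = 104.7 rad/s; P_out = τω = 358 × 104.7 = 37483 W
P_in = √3·V_L·I_L·cosφ = 1.732 × 415 × 75 × 0.808 = 43558 W
η = P_out / P_in = 37483 / 43558 = 0.861 = 86.1%

86.1 %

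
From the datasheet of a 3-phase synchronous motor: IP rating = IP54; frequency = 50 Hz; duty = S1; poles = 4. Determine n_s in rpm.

1500 rpm

n_s = 120f/p = 120×50/4 = 1500 rpm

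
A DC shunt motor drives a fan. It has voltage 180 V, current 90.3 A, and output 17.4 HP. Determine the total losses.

P_in = V·I = 180×90.3 = 16254 W
P_out = 17.4×746 = 12980 W
Losses = P_in − P_out = 16254 − 12980 = 3274 W

3.27 kW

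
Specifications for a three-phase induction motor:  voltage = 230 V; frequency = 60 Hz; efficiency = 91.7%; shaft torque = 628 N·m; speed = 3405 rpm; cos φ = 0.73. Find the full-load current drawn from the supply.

840 A

ω = 2π×3405/60 = 356.6 rad/s; P_out = τω = 628 × 356.6 = 223945 W
P_in = P_out / η = 223945 / 0.917 = 244215 W
I_L = P_in / (√3·V_L·cosφ) = 244215 / (1.732 × 230 × 0.73) = 840 A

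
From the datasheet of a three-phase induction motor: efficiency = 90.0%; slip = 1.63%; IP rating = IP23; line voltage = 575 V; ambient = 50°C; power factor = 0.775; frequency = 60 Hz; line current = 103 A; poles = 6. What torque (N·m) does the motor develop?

579 N·m

P_in = √3·V·I·cosφ = 1.732 × 575 × 103 × 0.775 = 79498 W
P_out = η·P_in = 0.9 × 79498 = 71548 W
n_s = 120×60/6 = 1200 rpm; n = 1200×(1−0.0163) = 1180 rpm
ω = 2π×1180/60 = 123.6 rad/s
τ = P_out/ω = 71548/123.6 = 579 N·m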